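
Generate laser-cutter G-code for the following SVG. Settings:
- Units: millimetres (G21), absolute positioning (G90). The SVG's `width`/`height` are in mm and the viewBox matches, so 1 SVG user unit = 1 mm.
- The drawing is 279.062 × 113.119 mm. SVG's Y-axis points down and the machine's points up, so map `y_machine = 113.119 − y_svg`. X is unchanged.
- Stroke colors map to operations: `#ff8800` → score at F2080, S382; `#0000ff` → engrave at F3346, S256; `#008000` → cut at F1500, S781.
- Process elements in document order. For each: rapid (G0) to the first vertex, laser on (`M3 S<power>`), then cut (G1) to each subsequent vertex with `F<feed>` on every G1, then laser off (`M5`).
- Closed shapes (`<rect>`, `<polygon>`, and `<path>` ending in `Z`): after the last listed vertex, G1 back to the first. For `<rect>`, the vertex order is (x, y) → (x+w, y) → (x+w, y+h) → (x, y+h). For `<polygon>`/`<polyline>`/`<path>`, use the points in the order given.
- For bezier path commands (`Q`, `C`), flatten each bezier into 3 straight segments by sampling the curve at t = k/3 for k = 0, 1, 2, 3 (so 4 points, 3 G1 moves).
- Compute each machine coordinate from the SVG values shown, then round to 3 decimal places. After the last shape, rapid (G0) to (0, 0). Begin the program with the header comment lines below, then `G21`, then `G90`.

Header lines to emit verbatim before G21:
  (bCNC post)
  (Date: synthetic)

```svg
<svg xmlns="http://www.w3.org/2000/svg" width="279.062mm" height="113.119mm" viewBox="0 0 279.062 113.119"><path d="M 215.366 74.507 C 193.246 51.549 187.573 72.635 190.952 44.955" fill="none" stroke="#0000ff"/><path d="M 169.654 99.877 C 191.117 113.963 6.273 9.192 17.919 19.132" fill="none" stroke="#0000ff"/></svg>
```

(bCNC post)
(Date: synthetic)
G21
G90
G0 X215.366 Y38.612
M3 S256
G1 X198.454 Y50.326 F3346
G1 X190.864 Y53.302 F3346
G1 X190.952 Y68.164 F3346
M5
G0 X169.654 Y13.242
M3 S256
G1 X137.266 Y30.124 F3346
G1 X56.851 Y74.341 F3346
G1 X17.919 Y93.987 F3346
M5
G0 X0.000 Y0.000

viewBox `0 0 279.062 113.119` with mm width/height → 1 unit = 1 mm. Flip: y_m = 113.119 − y_svg.

**Shape 1** — `<path>` cubic bezier, stroke `#0000ff` → engrave (S256, F3346). Control points (SVG): P0=(215.366,74.507), P1=(193.246,51.549), P2=(187.573,72.635), P3=(190.952,44.955); sampled at t=k/3. Machine vertices: (215.366,38.612) → (198.454,50.326) → (190.864,53.302) → (190.952,68.164). Open path.

**Shape 2** — `<path>` cubic bezier, stroke `#0000ff` → engrave (S256, F3346). Control points (SVG): P0=(169.654,99.877), P1=(191.117,113.963), P2=(6.273,9.192), P3=(17.919,19.132); sampled at t=k/3. Machine vertices: (169.654,13.242) → (137.266,30.124) → (56.851,74.341) → (17.919,93.987). Open path.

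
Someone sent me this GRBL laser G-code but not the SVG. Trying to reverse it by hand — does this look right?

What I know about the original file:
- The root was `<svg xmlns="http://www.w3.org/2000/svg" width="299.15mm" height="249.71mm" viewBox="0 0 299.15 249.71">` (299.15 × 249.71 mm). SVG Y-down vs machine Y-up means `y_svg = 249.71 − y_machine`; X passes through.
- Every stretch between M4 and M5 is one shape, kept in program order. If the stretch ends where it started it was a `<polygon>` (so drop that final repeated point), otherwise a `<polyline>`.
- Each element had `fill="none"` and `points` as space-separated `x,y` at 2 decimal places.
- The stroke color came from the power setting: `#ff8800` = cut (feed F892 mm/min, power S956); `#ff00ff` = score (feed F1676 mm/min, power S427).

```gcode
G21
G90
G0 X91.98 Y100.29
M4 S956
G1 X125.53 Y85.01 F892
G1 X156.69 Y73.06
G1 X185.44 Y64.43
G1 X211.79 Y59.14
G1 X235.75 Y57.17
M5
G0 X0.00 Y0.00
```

Each laser-on run becomes one SVG element. Flip Y back into SVG space with y_svg = 249.71 − y_machine. Every run uses S956, so all elements get stroke `#ff8800` (cut).

Run 1: The run is open, so emit a `<polyline>` with points (Y-flipped): 91.98,149.42 125.53,164.70 156.69,176.65 185.44,185.28 211.79,190.57 235.75,192.54.

<svg xmlns="http://www.w3.org/2000/svg" width="299.15mm" height="249.71mm" viewBox="0 0 299.15 249.71">
  <polyline points="91.98,149.42 125.53,164.70 156.69,176.65 185.44,185.28 211.79,190.57 235.75,192.54" fill="none" stroke="#ff8800"/>
</svg>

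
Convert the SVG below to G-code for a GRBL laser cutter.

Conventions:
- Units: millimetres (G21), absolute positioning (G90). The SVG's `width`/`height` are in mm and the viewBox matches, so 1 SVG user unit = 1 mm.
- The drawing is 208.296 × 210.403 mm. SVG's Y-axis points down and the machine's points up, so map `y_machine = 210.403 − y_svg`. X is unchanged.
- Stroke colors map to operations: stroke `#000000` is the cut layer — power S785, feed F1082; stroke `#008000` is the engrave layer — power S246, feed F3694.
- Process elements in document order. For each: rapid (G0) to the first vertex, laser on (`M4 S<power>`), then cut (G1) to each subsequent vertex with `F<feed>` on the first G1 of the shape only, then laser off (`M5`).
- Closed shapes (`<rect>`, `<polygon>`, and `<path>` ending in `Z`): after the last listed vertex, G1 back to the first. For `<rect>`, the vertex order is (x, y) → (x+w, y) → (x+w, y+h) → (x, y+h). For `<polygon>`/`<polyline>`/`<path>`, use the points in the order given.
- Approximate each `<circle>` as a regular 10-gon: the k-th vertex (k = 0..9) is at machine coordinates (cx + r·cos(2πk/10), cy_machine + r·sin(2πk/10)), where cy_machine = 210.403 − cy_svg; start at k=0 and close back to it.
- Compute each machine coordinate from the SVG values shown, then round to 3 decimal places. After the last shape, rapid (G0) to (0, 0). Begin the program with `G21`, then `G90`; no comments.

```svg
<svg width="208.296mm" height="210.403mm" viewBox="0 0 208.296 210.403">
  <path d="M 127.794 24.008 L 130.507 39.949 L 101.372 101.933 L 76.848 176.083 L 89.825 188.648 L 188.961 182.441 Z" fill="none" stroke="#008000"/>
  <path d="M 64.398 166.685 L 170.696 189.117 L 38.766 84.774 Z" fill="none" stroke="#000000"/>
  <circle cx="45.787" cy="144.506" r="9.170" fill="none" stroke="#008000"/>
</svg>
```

Since the viewBox matches the mm dimensions, user units are millimetres directly. The only transform is the Y-flip y_m = 210.403 − y_svg.

Shape 1 is a closed polygon drawn with `<path>`. Its stroke #008000 means engrave at S246, F3694. After flipping Y the toolpath is (127.794,186.395) → (130.507,170.454) → (101.372,108.470) → (76.848,34.320) → (89.825,21.755) → (188.961,27.962) → (127.794,186.395), returning to the start.

Shape 2 is a closed polygon drawn with `<path>`. Its stroke #000000 means cut at S785, F1082. After flipping Y the toolpath is (64.398,43.718) → (170.696,21.286) → (38.766,125.629) → (64.398,43.718), returning to the start.

Shape 3 is a circle drawn with `<circle>`. Its stroke #008000 means engrave at S246, F3694. After flipping Y the toolpath is (54.957,65.897) → (53.206,71.287) → (48.621,74.618) → (42.953,74.618) → (38.368,71.287) → (36.617,65.897) → (38.368,60.507) → (42.953,57.176) → (48.621,57.176) → (53.206,60.507) → (54.957,65.897), returning to the start.

G21
G90
G0 X127.794 Y186.395
M4 S246
G1 X130.507 Y170.454 F3694
G1 X101.372 Y108.470
G1 X76.848 Y34.320
G1 X89.825 Y21.755
G1 X188.961 Y27.962
G1 X127.794 Y186.395
M5
G0 X64.398 Y43.718
M4 S785
G1 X170.696 Y21.286 F1082
G1 X38.766 Y125.629
G1 X64.398 Y43.718
M5
G0 X54.957 Y65.897
M4 S246
G1 X53.206 Y71.287 F3694
G1 X48.621 Y74.618
G1 X42.953 Y74.618
G1 X38.368 Y71.287
G1 X36.617 Y65.897
G1 X38.368 Y60.507
G1 X42.953 Y57.176
G1 X48.621 Y57.176
G1 X53.206 Y60.507
G1 X54.957 Y65.897
M5
G0 X0.000 Y0.000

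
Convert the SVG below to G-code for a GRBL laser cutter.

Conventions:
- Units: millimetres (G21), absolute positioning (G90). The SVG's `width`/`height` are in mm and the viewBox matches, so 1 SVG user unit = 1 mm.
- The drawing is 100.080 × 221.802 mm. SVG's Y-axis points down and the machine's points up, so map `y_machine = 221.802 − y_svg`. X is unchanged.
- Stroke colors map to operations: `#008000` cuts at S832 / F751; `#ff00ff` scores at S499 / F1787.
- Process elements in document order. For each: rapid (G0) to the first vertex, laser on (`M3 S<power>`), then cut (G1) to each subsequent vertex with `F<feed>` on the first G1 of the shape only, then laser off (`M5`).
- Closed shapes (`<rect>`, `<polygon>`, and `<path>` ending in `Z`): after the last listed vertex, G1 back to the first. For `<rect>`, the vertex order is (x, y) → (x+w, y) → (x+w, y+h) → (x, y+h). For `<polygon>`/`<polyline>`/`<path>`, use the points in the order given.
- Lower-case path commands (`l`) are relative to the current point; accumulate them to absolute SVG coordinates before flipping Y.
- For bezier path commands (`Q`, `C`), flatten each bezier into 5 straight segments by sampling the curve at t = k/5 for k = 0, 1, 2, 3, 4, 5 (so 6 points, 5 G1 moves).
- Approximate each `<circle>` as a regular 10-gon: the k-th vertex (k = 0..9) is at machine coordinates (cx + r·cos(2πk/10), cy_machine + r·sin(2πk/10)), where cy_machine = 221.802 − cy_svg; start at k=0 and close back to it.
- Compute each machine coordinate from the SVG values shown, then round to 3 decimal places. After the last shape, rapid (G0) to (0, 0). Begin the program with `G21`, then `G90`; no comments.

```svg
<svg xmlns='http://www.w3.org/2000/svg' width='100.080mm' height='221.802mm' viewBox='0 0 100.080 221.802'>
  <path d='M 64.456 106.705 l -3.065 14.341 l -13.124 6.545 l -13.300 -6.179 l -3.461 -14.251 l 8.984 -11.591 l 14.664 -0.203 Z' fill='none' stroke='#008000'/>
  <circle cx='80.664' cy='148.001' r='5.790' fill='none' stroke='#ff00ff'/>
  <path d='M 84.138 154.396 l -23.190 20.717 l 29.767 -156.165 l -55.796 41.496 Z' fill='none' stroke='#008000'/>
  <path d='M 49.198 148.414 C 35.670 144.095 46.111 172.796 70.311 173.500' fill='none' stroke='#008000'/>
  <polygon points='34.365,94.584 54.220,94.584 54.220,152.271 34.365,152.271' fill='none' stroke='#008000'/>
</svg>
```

1 u = 1 mm; y_m = 221.802 − y.

[1] `<path>` regular polygon, #008000→cut S832 F751: (64.456,115.097) → (61.391,100.756) → (48.267,94.211) → (34.967,100.390) → (31.506,114.641) → (40.490,126.232) → (55.154,126.435) → (64.456,115.097) (closed)

[2] `<circle>` circle, #ff00ff→score S499 F1787: (86.454,73.801) → (85.348,77.204) → (82.453,79.308) → (78.875,79.308) → (75.980,77.204) → (74.874,73.801) → (75.980,70.398) → (78.875,68.294) → (82.453,68.294) → (85.348,70.398) → (86.454,73.801) (closed)

[3] `<path>` closed polygon, #008000→cut S832 F751: (84.138,67.406) → (60.948,46.689) → (90.715,202.854) → (34.919,161.358) → (84.138,67.406) (closed)

[4] `<path>` cubic bezier, #008000→cut S832 F751: (49.198,73.388) → (43.876,72.505) → (43.816,66.626) → (48.529,58.680) → (57.524,51.596) → (70.311,48.302)

[5] `<polygon>` rectangle, #008000→cut S832 F751: (34.365,127.218) → (54.220,127.218) → (54.220,69.531) → (34.365,69.531) → (34.365,127.218) (closed)

G21
G90
G0 X64.456 Y115.097
M3 S832
G1 X61.391 Y100.756 F751
G1 X48.267 Y94.211
G1 X34.967 Y100.390
G1 X31.506 Y114.641
G1 X40.490 Y126.232
G1 X55.154 Y126.435
G1 X64.456 Y115.097
M5
G0 X86.454 Y73.801
M3 S499
G1 X85.348 Y77.204 F1787
G1 X82.453 Y79.308
G1 X78.875 Y79.308
G1 X75.980 Y77.204
G1 X74.874 Y73.801
G1 X75.980 Y70.398
G1 X78.875 Y68.294
G1 X82.453 Y68.294
G1 X85.348 Y70.398
G1 X86.454 Y73.801
M5
G0 X84.138 Y67.406
M3 S832
G1 X60.948 Y46.689 F751
G1 X90.715 Y202.854
G1 X34.919 Y161.358
G1 X84.138 Y67.406
M5
G0 X49.198 Y73.388
M3 S832
G1 X43.876 Y72.505 F751
G1 X43.816 Y66.626
G1 X48.529 Y58.680
G1 X57.524 Y51.596
G1 X70.311 Y48.302
M5
G0 X34.365 Y127.218
M3 S832
G1 X54.220 Y127.218 F751
G1 X54.220 Y69.531
G1 X34.365 Y69.531
G1 X34.365 Y127.218
M5
G0 X0.000 Y0.000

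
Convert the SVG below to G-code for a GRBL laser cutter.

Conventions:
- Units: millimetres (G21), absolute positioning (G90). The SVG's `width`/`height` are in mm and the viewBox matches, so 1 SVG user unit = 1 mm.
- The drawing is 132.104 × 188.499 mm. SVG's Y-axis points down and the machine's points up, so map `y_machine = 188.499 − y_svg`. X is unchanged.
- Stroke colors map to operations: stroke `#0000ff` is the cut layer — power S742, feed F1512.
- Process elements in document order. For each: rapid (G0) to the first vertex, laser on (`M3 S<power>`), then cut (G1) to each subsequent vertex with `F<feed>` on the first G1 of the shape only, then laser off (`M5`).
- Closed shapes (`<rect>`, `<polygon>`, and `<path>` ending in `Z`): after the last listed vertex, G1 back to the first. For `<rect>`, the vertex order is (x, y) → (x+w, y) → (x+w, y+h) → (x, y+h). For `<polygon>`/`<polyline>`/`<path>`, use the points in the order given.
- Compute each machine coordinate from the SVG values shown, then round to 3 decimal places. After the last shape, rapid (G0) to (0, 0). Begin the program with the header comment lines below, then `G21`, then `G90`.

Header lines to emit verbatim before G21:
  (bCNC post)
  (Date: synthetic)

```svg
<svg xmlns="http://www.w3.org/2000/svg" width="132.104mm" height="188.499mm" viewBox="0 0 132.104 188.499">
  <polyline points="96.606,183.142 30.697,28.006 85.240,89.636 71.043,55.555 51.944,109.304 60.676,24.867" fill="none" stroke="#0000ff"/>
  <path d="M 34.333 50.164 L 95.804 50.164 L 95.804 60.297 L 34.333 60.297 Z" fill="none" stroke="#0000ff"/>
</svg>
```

Since the viewBox matches the mm dimensions, user units are millimetres directly. The only transform is the Y-flip y_m = 188.499 − y_svg.

Shape 1 is a open polyline drawn with `<polyline>`. Its stroke #0000ff means cut at S742, F1512. After flipping Y the toolpath is (96.606,5.357) → (30.697,160.493) → (85.240,98.863) → (71.043,132.944) → (51.944,79.195) → (60.676,163.632).

Shape 2 is a rectangle drawn with `<path>`. Its stroke #0000ff means cut at S742, F1512. After flipping Y the toolpath is (34.333,138.335) → (95.804,138.335) → (95.804,128.202) → (34.333,128.202) → (34.333,138.335), returning to the start.

(bCNC post)
(Date: synthetic)
G21
G90
G0 X96.606 Y5.357
M3 S742
G1 X30.697 Y160.493 F1512
G1 X85.240 Y98.863
G1 X71.043 Y132.944
G1 X51.944 Y79.195
G1 X60.676 Y163.632
M5
G0 X34.333 Y138.335
M3 S742
G1 X95.804 Y138.335 F1512
G1 X95.804 Y128.202
G1 X34.333 Y128.202
G1 X34.333 Y138.335
M5
G0 X0.000 Y0.000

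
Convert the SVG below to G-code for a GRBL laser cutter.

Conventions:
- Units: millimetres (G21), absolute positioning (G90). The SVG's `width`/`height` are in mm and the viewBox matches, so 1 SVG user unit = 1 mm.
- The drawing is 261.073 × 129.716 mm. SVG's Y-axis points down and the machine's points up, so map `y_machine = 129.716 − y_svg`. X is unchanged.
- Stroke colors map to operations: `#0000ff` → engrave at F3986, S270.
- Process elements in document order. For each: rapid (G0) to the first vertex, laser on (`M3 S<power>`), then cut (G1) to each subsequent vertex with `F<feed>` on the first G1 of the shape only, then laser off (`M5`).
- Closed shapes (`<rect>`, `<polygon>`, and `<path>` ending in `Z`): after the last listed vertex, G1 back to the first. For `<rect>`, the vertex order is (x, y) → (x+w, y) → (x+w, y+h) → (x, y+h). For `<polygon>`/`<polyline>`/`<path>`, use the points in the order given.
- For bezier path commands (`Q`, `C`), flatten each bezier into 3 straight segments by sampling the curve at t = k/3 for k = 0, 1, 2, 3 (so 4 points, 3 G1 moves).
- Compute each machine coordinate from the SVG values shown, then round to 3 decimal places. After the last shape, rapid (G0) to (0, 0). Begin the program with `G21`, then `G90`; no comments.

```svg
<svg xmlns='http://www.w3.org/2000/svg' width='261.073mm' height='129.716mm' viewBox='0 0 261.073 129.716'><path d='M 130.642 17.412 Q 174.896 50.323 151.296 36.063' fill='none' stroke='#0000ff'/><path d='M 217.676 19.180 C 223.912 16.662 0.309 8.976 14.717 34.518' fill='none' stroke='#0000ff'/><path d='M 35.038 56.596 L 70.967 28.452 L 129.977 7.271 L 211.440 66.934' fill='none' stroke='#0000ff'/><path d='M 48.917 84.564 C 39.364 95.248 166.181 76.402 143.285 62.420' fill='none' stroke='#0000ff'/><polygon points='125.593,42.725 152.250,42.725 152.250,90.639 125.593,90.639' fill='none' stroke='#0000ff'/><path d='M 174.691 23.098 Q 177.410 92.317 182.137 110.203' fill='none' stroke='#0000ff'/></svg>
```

G21
G90
G0 X130.642 Y112.304
M3 S270
G1 X152.605 Y95.605 F3986
G1 X159.490 Y89.388
G1 X151.296 Y93.653
M5
G0 X217.676 Y110.536
M3 S270
G1 X164.627 Y113.355 F3986
G1 X62.318 Y111.086
G1 X14.717 Y95.198
M5
G0 X35.038 Y73.120
M3 S270
G1 X70.967 Y101.264 F3986
G1 X129.977 Y122.445
G1 X211.440 Y62.782
M5
G0 X48.917 Y45.152
M3 S270
G1 X74.225 Y43.037 F3986
G1 X126.872 Y52.967
G1 X143.285 Y67.296
M5
G0 X125.593 Y86.991
M3 S270
G1 X152.250 Y86.991 F3986
G1 X152.250 Y39.077
G1 X125.593 Y39.077
G1 X125.593 Y86.991
M5
G0 X174.691 Y106.618
M3 S270
G1 X176.727 Y66.176 F3986
G1 X179.209 Y37.141
G1 X182.137 Y19.513
M5
G0 X0.000 Y0.000

viewBox `0 0 261.073 129.716` with mm width/height → 1 unit = 1 mm. Flip: y_m = 129.716 − y_svg.

**Shape 1** — `<path>` quadratic bezier, stroke `#0000ff` → engrave (S270, F3986). Control points (SVG): P0=(130.642,17.412), P1=(174.896,50.323), P2=(151.296,36.063); sampled at t=k/3. Machine vertices: (130.642,112.304) → (152.605,95.605) → (159.490,89.388) → (151.296,93.653). Open path.

**Shape 2** — `<path>` cubic bezier, stroke `#0000ff` → engrave (S270, F3986). Control points (SVG): P0=(217.676,19.180), P1=(223.912,16.662), P2=(0.309,8.976), P3=(14.717,34.518); sampled at t=k/3. Machine vertices: (217.676,110.536) → (164.627,113.355) → (62.318,111.086) → (14.717,95.198). Open path.

**Shape 3** — `<path>` open polyline, stroke `#0000ff` → engrave (S270, F3986). Machine vertices: (35.038,73.120) → (70.967,101.264) → (129.977,122.445) → (211.440,62.782). Open path.

**Shape 4** — `<path>` cubic bezier, stroke `#0000ff` → engrave (S270, F3986). Control points (SVG): P0=(48.917,84.564), P1=(39.364,95.248), P2=(166.181,76.402), P3=(143.285,62.420); sampled at t=k/3. Machine vertices: (48.917,45.152) → (74.225,43.037) → (126.872,52.967) → (143.285,67.296). Open path.

**Shape 5** — `<polygon>` rectangle, stroke `#0000ff` → engrave (S270, F3986). Machine vertices: (125.593,86.991) → (152.250,86.991) → (152.250,39.077) → (125.593,39.077) → (125.593,86.991). Closed: final G1 returns to the first vertex.

**Shape 6** — `<path>` quadratic bezier, stroke `#0000ff` → engrave (S270, F3986). Control points (SVG): P0=(174.691,23.098), P1=(177.410,92.317), P2=(182.137,110.203); sampled at t=k/3. Machine vertices: (174.691,106.618) → (176.727,66.176) → (179.209,37.141) → (182.137,19.513). Open path.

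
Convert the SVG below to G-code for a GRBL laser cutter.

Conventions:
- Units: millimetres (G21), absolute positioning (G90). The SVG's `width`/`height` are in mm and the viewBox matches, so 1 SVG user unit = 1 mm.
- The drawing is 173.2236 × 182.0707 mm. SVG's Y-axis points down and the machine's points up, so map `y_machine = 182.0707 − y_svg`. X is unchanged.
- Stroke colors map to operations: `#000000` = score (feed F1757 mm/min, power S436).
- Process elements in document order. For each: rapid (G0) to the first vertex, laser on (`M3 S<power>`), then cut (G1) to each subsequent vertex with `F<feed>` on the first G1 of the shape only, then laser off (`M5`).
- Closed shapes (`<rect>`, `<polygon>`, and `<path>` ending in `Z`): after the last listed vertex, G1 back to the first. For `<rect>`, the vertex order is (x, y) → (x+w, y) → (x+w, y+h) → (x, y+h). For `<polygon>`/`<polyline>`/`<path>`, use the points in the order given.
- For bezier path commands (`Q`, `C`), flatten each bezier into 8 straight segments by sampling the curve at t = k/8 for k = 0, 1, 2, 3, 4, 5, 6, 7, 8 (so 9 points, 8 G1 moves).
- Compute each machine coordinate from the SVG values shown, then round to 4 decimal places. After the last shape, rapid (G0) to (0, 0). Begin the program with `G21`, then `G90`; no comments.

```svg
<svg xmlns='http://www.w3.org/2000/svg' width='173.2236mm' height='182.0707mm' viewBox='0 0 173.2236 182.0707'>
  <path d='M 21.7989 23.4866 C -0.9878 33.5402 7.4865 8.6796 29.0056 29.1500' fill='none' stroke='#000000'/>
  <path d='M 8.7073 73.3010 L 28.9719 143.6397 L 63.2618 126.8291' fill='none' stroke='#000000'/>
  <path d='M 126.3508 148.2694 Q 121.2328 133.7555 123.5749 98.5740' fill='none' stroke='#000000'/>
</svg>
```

1 u = 1 mm; y_m = 182.0707 − y.

[1] `<path>` cubic bezier, #000000→score S436 F1757: (21.7989,158.5841) → (14.6837,156.2939) → (10.2857,156.3365) → (8.3915,157.7715) → (8.7876,159.6587) → (11.2605,161.0576) → (15.5968,161.0278) → (21.5830,158.6289) → (29.0056,152.9207)

[2] `<path>` open polyline, #000000→score S436 F1757: (8.7073,108.7697) → (28.9719,38.4310) → (63.2618,55.2416)

[3] `<path>` quadratic bezier, #000000→score S436 F1757: (126.3508,33.8013) → (125.1879,37.7527) → (124.2581,42.3500) → (123.5614,47.5931) → (123.0978,53.4821) → (122.8674,60.0170) → (122.8701,67.1977) → (123.1059,75.0243) → (123.5749,83.4967)

G21
G90
G0 X21.7989 Y158.5841
M3 S436
G1 X14.6837 Y156.2939 F1757
G1 X10.2857 Y156.3365
G1 X8.3915 Y157.7715
G1 X8.7876 Y159.6587
G1 X11.2605 Y161.0576
G1 X15.5968 Y161.0278
G1 X21.5830 Y158.6289
G1 X29.0056 Y152.9207
M5
G0 X8.7073 Y108.7697
M3 S436
G1 X28.9719 Y38.4310 F1757
G1 X63.2618 Y55.2416
M5
G0 X126.3508 Y33.8013
M3 S436
G1 X125.1879 Y37.7527 F1757
G1 X124.2581 Y42.3500
G1 X123.5614 Y47.5931
G1 X123.0978 Y53.4821
G1 X122.8674 Y60.0170
G1 X122.8701 Y67.1977
G1 X123.1059 Y75.0243
G1 X123.5749 Y83.4967
M5
G0 X0.0000 Y0.0000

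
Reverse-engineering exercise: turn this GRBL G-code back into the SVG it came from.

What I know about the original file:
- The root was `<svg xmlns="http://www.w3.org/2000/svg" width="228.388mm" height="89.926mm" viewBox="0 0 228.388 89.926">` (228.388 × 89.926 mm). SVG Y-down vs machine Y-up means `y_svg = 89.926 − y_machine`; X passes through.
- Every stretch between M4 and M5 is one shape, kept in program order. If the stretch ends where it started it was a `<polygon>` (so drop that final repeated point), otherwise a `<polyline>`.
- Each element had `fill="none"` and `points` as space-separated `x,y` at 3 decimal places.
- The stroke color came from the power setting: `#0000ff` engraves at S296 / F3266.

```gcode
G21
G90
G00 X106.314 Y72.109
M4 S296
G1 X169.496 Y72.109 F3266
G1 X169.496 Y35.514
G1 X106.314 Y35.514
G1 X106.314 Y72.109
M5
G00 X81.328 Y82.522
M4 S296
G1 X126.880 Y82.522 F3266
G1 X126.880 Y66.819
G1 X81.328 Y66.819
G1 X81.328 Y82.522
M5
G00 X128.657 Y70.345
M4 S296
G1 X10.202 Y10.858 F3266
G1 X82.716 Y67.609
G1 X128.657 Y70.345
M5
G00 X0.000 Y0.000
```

<svg xmlns="http://www.w3.org/2000/svg" width="228.388mm" height="89.926mm" viewBox="0 0 228.388 89.926">
  <polygon points="106.314,17.817 169.496,17.817 169.496,54.412 106.314,54.412" fill="none" stroke="#0000ff"/>
  <polygon points="81.328,7.404 126.880,7.404 126.880,23.107 81.328,23.107" fill="none" stroke="#0000ff"/>
  <polygon points="128.657,19.581 10.202,79.068 82.716,22.317" fill="none" stroke="#0000ff"/>
</svg>

Machine Y-up, SVG Y-down with viewBox height 89.926, so y_svg = 89.926 − y_machine; X carries over. Every run uses S296, so all elements get stroke `#0000ff` (engrave).

Run 1: The run returns to its start, so emit a `<polygon>` with points (Y-flipped): 106.314,17.817 169.496,17.817 169.496,54.412 106.314,54.412.

Run 2: The run returns to its start, so emit a `<polygon>` with points (Y-flipped): 81.328,7.404 126.880,7.404 126.880,23.107 81.328,23.107.

Run 3: The run returns to its start, so emit a `<polygon>` with points (Y-flipped): 128.657,19.581 10.202,79.068 82.716,22.317.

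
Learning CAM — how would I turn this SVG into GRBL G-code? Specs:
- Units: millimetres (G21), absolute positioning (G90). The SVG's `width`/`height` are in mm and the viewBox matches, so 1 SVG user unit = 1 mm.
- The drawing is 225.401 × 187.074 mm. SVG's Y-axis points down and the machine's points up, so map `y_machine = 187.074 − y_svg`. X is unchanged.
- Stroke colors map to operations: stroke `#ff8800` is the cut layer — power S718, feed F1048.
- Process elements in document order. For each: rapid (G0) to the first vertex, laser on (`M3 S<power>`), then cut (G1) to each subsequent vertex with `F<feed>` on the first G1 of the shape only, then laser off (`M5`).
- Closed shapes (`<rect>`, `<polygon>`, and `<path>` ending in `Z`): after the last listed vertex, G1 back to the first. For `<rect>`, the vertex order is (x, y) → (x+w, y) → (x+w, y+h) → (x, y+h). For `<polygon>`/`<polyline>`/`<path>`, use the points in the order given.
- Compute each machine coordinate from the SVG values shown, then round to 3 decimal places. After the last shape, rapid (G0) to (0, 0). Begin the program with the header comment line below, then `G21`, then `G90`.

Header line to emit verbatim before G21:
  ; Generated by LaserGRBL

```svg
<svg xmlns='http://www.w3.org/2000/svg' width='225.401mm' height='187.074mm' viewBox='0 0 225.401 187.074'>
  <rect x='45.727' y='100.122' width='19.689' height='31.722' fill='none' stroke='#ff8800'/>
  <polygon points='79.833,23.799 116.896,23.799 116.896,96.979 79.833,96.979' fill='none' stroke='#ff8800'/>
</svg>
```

; Generated by LaserGRBL
G21
G90
G0 X45.727 Y86.952
M3 S718
G1 X65.416 Y86.952 F1048
G1 X65.416 Y55.230
G1 X45.727 Y55.230
G1 X45.727 Y86.952
M5
G0 X79.833 Y163.275
M3 S718
G1 X116.896 Y163.275 F1048
G1 X116.896 Y90.095
G1 X79.833 Y90.095
G1 X79.833 Y163.275
M5
G0 X0.000 Y0.000

viewBox `0 0 225.401 187.074` with mm width/height → 1 unit = 1 mm. Flip: y_m = 187.074 − y_svg.

**Shape 1** — `<rect>` rectangle, stroke `#ff8800` → cut (S718, F1048). Machine vertices: (45.727,86.952) → (65.416,86.952) → (65.416,55.230) → (45.727,55.230) → (45.727,86.952). Closed: final G1 returns to the first vertex.

**Shape 2** — `<polygon>` rectangle, stroke `#ff8800` → cut (S718, F1048). Machine vertices: (79.833,163.275) → (116.896,163.275) → (116.896,90.095) → (79.833,90.095) → (79.833,163.275). Closed: final G1 returns to the first vertex.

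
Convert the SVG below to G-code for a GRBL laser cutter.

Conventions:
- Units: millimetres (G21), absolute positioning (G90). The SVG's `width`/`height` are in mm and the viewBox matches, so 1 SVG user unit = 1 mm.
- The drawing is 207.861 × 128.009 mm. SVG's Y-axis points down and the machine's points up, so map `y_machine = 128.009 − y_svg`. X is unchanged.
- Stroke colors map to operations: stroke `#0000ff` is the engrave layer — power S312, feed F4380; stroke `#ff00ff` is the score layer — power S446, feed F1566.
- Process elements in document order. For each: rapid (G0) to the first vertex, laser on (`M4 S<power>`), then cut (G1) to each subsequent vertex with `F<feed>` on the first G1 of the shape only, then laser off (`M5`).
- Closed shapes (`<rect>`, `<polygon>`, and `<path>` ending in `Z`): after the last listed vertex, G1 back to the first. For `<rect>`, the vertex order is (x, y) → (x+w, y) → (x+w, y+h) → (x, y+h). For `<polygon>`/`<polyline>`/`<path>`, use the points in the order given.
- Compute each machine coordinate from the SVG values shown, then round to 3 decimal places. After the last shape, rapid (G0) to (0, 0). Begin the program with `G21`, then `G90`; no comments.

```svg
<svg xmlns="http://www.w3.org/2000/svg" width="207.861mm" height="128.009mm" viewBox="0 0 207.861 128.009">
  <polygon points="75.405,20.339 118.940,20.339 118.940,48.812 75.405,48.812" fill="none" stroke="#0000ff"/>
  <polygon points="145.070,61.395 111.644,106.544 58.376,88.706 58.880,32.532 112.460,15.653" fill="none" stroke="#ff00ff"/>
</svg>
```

1 u = 1 mm; y_m = 128.009 − y.

[1] `<polygon>` rectangle, #0000ff→engrave S312 F4380: (75.405,107.670) → (118.940,107.670) → (118.940,79.197) → (75.405,79.197) → (75.405,107.670) (closed)

[2] `<polygon>` regular polygon, #ff00ff→score S446 F1566: (145.070,66.614) → (111.644,21.465) → (58.376,39.303) → (58.880,95.477) → (112.460,112.356) → (145.070,66.614) (closed)

G21
G90
G0 X75.405 Y107.670
M4 S312
G1 X118.940 Y107.670 F4380
G1 X118.940 Y79.197
G1 X75.405 Y79.197
G1 X75.405 Y107.670
M5
G0 X145.070 Y66.614
M4 S446
G1 X111.644 Y21.465 F1566
G1 X58.376 Y39.303
G1 X58.880 Y95.477
G1 X112.460 Y112.356
G1 X145.070 Y66.614
M5
G0 X0.000 Y0.000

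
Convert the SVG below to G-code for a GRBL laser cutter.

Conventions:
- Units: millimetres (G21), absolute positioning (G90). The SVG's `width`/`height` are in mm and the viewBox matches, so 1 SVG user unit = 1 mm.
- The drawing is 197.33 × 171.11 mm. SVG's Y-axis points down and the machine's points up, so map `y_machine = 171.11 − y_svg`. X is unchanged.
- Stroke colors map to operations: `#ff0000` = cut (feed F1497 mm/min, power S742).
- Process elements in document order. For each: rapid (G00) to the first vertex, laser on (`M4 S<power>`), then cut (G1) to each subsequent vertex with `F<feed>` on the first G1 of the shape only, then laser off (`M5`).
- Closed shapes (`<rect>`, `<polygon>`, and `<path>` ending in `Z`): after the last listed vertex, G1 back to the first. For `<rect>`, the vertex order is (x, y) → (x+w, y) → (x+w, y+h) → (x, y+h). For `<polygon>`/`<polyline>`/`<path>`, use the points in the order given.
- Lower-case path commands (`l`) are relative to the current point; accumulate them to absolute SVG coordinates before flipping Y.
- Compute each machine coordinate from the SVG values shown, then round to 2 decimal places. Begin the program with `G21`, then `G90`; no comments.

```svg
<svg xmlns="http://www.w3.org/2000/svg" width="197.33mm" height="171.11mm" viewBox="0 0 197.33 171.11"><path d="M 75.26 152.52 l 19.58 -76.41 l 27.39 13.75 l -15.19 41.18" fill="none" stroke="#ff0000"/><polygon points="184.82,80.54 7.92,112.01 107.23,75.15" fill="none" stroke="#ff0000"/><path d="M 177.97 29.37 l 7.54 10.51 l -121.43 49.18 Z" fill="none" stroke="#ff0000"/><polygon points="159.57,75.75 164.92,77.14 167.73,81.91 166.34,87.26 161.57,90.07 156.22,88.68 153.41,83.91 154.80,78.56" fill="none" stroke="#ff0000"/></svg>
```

viewBox `0 0 197.33 171.11` with mm width/height → 1 unit = 1 mm. Flip: y_m = 171.11 − y_svg.

**Shape 1** — `<path>` open polyline, stroke `#ff0000` → cut (S742, F1497). Machine vertices: (75.26,18.59) → (94.84,95.00) → (122.23,81.25) → (107.04,40.07). Open path.

**Shape 2** — `<polygon>` closed polygon, stroke `#ff0000` → cut (S742, F1497). Machine vertices: (184.82,90.57) → (7.92,59.10) → (107.23,95.96) → (184.82,90.57). Closed: final G1 returns to the first vertex.

**Shape 3** — `<path>` closed polygon, stroke `#ff0000` → cut (S742, F1497). Machine vertices: (177.97,141.74) → (185.51,131.23) → (64.08,82.05) → (177.97,141.74). Closed: final G1 returns to the first vertex.

**Shape 4** — `<polygon>` regular polygon, stroke `#ff0000` → cut (S742, F1497). Machine vertices: (159.57,95.36) → (164.92,93.97) → (167.73,89.20) → (166.34,83.85) → (161.57,81.04) → (156.22,82.43) → (153.41,87.20) → (154.80,92.55) → (159.57,95.36). Closed: final G1 returns to the first vertex.

G21
G90
G00 X75.26 Y18.59
M4 S742
G1 X94.84 Y95.00 F1497
G1 X122.23 Y81.25
G1 X107.04 Y40.07
M5
G00 X184.82 Y90.57
M4 S742
G1 X7.92 Y59.10 F1497
G1 X107.23 Y95.96
G1 X184.82 Y90.57
M5
G00 X177.97 Y141.74
M4 S742
G1 X185.51 Y131.23 F1497
G1 X64.08 Y82.05
G1 X177.97 Y141.74
M5
G00 X159.57 Y95.36
M4 S742
G1 X164.92 Y93.97 F1497
G1 X167.73 Y89.20
G1 X166.34 Y83.85
G1 X161.57 Y81.04
G1 X156.22 Y82.43
G1 X153.41 Y87.20
G1 X154.80 Y92.55
G1 X159.57 Y95.36
M5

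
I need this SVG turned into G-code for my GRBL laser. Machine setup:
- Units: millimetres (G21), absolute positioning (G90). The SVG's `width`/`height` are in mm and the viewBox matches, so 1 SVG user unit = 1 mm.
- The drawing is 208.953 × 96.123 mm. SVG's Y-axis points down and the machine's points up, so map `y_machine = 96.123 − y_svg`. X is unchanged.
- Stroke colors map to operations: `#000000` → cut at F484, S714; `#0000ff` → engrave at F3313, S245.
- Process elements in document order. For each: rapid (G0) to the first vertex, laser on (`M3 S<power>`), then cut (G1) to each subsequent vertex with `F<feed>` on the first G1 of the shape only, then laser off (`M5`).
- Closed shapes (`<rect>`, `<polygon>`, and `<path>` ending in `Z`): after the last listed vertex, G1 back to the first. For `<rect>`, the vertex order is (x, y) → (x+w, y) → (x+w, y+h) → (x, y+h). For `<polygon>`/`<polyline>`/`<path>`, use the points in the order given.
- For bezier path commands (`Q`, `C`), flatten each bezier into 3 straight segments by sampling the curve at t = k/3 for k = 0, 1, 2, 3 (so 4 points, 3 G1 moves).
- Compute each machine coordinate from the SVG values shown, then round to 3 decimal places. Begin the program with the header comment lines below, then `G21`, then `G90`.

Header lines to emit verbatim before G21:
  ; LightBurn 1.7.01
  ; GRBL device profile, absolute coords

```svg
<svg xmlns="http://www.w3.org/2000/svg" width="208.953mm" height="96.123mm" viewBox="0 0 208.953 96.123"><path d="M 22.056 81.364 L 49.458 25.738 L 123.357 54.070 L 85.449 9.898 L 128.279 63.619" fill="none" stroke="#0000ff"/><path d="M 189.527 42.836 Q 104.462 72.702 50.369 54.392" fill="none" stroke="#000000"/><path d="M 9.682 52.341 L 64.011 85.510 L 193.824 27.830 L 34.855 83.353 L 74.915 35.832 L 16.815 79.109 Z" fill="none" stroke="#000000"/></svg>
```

Since the viewBox matches the mm dimensions, user units are millimetres directly. The only transform is the Y-flip y_m = 96.123 − y_svg.

Shape 1 is a open polyline drawn with `<path>`. Its stroke #0000ff means engrave at S245, F3313. After flipping Y the toolpath is (22.056,14.759) → (49.458,70.385) → (123.357,42.053) → (85.449,86.225) → (128.279,32.504).

Shape 2 is a quadratic bezier drawn with `<path>`. Its stroke #000000 means cut at S714, F484. After flipping Y the toolpath is (189.527,53.287) → (136.258,38.729) → (89.872,34.877) → (50.369,41.731).

Shape 3 is a closed polygon drawn with `<path>`. Its stroke #000000 means cut at S714, F484. After flipping Y the toolpath is (9.682,43.782) → (64.011,10.613) → (193.824,68.293) → (34.855,12.770) → (74.915,60.291) → (16.815,17.014) → (9.682,43.782), returning to the start.

; LightBurn 1.7.01
; GRBL device profile, absolute coords
G21
G90
G0 X22.056 Y14.759
M3 S245
G1 X49.458 Y70.385 F3313
G1 X123.357 Y42.053
G1 X85.449 Y86.225
G1 X128.279 Y32.504
M5
G0 X189.527 Y53.287
M3 S714
G1 X136.258 Y38.729 F484
G1 X89.872 Y34.877
G1 X50.369 Y41.731
M5
G0 X9.682 Y43.782
M3 S714
G1 X64.011 Y10.613 F484
G1 X193.824 Y68.293
G1 X34.855 Y12.770
G1 X74.915 Y60.291
G1 X16.815 Y17.014
G1 X9.682 Y43.782
M5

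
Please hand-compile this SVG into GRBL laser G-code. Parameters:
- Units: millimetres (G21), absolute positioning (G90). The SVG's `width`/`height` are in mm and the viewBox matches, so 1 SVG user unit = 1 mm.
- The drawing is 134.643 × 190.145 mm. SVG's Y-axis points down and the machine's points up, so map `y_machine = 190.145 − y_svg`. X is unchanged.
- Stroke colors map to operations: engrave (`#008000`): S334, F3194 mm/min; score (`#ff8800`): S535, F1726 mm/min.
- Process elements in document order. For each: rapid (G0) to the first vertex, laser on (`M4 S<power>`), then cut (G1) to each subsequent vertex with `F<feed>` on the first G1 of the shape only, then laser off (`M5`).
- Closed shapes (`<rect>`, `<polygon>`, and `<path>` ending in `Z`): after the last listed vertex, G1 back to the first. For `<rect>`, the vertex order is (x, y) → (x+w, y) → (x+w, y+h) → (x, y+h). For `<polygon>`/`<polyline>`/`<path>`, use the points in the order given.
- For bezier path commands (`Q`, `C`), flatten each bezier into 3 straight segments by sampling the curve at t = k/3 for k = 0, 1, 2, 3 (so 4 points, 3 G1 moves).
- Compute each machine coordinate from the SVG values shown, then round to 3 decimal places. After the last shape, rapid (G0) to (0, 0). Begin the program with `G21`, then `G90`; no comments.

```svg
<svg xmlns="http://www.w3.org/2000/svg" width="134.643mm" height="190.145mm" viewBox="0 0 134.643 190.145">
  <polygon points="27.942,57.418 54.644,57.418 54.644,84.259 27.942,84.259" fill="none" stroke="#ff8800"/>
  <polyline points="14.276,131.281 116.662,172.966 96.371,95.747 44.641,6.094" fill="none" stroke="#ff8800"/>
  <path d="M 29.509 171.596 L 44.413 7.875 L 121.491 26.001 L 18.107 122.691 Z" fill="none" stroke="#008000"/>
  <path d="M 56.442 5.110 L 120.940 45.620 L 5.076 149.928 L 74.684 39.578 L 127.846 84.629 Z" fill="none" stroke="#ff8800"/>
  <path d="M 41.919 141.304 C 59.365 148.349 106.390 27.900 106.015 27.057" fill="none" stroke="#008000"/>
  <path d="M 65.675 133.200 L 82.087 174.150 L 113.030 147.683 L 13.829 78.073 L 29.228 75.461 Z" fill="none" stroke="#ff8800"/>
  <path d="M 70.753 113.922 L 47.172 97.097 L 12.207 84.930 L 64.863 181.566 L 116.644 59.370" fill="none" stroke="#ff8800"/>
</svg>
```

G21
G90
G0 X27.942 Y132.727
M4 S535
G1 X54.644 Y132.727 F1726
G1 X54.644 Y105.886
G1 X27.942 Y105.886
G1 X27.942 Y132.727
M5
G0 X14.276 Y58.864
M4 S535
G1 X116.662 Y17.179 F1726
G1 X96.371 Y94.398
G1 X44.641 Y184.051
M5
G0 X29.509 Y18.549
M4 S334
G1 X44.413 Y182.270 F3194
G1 X121.491 Y164.144
G1 X18.107 Y67.454
G1 X29.509 Y18.549
M5
G0 X56.442 Y185.035
M4 S535
G1 X120.940 Y144.525 F1726
G1 X5.076 Y40.217
G1 X74.684 Y150.567
G1 X127.846 Y105.516
G1 X56.442 Y185.035
M5
G0 X41.919 Y48.841
M4 S334
G1 X66.374 Y75.142 F3194
G1 X93.441 Y131.528
G1 X106.015 Y163.088
M5
G0 X65.675 Y56.945
M4 S535
G1 X82.087 Y15.995 F1726
G1 X113.030 Y42.462
G1 X13.829 Y112.072
G1 X29.228 Y114.684
G1 X65.675 Y56.945
M5
G0 X70.753 Y76.223
M4 S535
G1 X47.172 Y93.048 F1726
G1 X12.207 Y105.215
G1 X64.863 Y8.579
G1 X116.644 Y130.775
M5
G0 X0.000 Y0.000

1 u = 1 mm; y_m = 190.145 − y.

[1] `<polygon>` rectangle, #ff8800→score S535 F1726: (27.942,132.727) → (54.644,132.727) → (54.644,105.886) → (27.942,105.886) → (27.942,132.727) (closed)

[2] `<polyline>` open polyline, #ff8800→score S535 F1726: (14.276,58.864) → (116.662,17.179) → (96.371,94.398) → (44.641,184.051)

[3] `<path>` closed polygon, #008000→engrave S334 F3194: (29.509,18.549) → (44.413,182.270) → (121.491,164.144) → (18.107,67.454) → (29.509,18.549) (closed)

[4] `<path>` closed polygon, #ff8800→score S535 F1726: (56.442,185.035) → (120.940,144.525) → (5.076,40.217) → (74.684,150.567) → (127.846,105.516) → (56.442,185.035) (closed)

[5] `<path>` cubic bezier, #008000→engrave S334 F3194: (41.919,48.841) → (66.374,75.142) → (93.441,131.528) → (106.015,163.088)

[6] `<path>` closed polygon, #ff8800→score S535 F1726: (65.675,56.945) → (82.087,15.995) → (113.030,42.462) → (13.829,112.072) → (29.228,114.684) → (65.675,56.945) (closed)

[7] `<path>` open polyline, #ff8800→score S535 F1726: (70.753,76.223) → (47.172,93.048) → (12.207,105.215) → (64.863,8.579) → (116.644,130.775)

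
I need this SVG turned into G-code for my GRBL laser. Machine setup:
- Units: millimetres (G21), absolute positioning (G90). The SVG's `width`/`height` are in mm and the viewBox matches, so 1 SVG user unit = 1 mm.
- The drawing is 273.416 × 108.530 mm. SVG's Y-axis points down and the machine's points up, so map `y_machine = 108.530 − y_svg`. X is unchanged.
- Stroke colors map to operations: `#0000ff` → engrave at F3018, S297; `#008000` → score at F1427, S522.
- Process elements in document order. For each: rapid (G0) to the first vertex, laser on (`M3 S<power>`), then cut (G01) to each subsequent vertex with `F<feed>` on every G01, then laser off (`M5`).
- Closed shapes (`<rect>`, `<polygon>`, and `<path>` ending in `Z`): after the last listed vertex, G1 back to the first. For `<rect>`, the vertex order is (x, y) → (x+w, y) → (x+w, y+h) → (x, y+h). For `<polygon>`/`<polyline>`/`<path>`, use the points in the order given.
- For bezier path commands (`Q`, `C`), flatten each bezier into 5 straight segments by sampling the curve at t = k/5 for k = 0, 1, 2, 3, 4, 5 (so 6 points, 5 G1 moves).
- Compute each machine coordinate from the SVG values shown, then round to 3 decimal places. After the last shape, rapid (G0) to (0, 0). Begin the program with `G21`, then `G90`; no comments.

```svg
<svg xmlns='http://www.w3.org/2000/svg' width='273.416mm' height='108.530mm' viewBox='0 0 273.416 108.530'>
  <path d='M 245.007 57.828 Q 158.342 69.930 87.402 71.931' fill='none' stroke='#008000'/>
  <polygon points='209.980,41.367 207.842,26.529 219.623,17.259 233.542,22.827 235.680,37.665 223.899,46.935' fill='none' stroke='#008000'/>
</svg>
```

G21
G90
G0 X245.007 Y50.702
M3 S522
G01 X210.970 Y46.265 F1427
G01 X178.191 Y42.637 F1427
G01 X146.670 Y39.816 F1427
G01 X116.407 Y37.803 F1427
G01 X87.402 Y36.599 F1427
M5
G0 X209.980 Y67.163
M3 S522
G01 X207.842 Y82.001 F1427
G01 X219.623 Y91.271 F1427
G01 X233.542 Y85.703 F1427
G01 X235.680 Y70.865 F1427
G01 X223.899 Y61.595 F1427
G01 X209.980 Y67.163 F1427
M5
G0 X0.000 Y0.000

Since the viewBox matches the mm dimensions, user units are millimetres directly. The only transform is the Y-flip y_m = 108.530 − y_svg.

Shape 1 is a quadratic bezier drawn with `<path>`. Its stroke #008000 means score at S522, F1427. After flipping Y the toolpath is (245.007,50.702) → (210.970,46.265) → (178.191,42.637) → (146.670,39.816) → (116.407,37.803) → (87.402,36.599).

Shape 2 is a regular polygon drawn with `<polygon>`. Its stroke #008000 means score at S522, F1427. After flipping Y the toolpath is (209.980,67.163) → (207.842,82.001) → (219.623,91.271) → (233.542,85.703) → (235.680,70.865) → (223.899,61.595) → (209.980,67.163), returning to the start.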